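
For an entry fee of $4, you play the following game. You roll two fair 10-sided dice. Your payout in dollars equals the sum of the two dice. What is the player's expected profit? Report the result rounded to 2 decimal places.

$7.00

Distribution of the sum of the two dice: 2 w.p. 1/100, 3 w.p. 1/50, 4 w.p. 3/100, 5 w.p. 1/25, 6 w.p. 1/20, 7 w.p. 3/50, …
E[payout] = (1/100)·2 + (1/50)·3 + (3/100)·4 + (1/25)·5 + (1/20)·6 + (3/50)·7 + (7/100)·8 + (2/25)·9 + (9/100)·10 + (1/10)·11 + (9/100)·12 + (2/25)·13 + (7/100)·14 + (3/50)·15 + (1/20)·16 + (1/25)·17 + (3/100)·18 + (1/50)·19 + (1/100)·20 = 11
Expected profit = 11 − 4 = 7 ≈ $7.00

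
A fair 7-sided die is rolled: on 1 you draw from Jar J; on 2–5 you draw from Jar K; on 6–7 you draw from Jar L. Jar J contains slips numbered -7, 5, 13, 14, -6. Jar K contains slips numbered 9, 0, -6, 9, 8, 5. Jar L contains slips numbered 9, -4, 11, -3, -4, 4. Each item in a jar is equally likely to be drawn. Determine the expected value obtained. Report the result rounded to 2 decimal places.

3.54

E[X | Jar J] = (-7 + 5 + 13 + 14 − 6)/5 = 19/5
E[X | Jar K] = (9 + 0 − 6 + 9 + 8 + 5)/6 = 25/6
E[X | Jar L] = (9 − 4 + 11 − 3 − 4 + 4)/6 = 13/6
E[X] = (1/7)·19/5 + (4/7)·25/6 + (2/7)·13/6 = 124/35 ≈ 3.54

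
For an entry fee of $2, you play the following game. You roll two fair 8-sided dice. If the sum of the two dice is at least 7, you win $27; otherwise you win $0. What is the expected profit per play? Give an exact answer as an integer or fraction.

E[payout] = (15/64)·0 + (49/64)·27 = 1323/64
Expected profit = 1323/64 − 2 = 1195/64

1195/64 dollars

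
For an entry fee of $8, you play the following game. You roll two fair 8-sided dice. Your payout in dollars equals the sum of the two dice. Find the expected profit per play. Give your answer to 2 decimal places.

$1.00

Distribution of the sum of the two dice: 2 w.p. 1/64, 3 w.p. 1/32, 4 w.p. 3/64, 5 w.p. 1/16, 6 w.p. 5/64, 7 w.p. 3/32, …
E[payout] = (1/64)·2 + (1/32)·3 + (3/64)·4 + (1/16)·5 + (5/64)·6 + (3/32)·7 + (7/64)·8 + (1/8)·9 + (7/64)·10 + (3/32)·11 + (5/64)·12 + (1/16)·13 + (3/64)·14 + (1/32)·15 + (1/64)·16 = 9
Expected profit = 9 − 8 = 1 ≈ $1.00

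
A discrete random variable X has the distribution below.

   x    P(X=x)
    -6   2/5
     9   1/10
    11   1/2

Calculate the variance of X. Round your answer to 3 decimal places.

67.000

E[X] = (2/5)·(-6) + (1/10)·9 + (1/2)·11 = 4
E[X²] = (2/5)·36 + (1/10)·81 + (1/2)·121 = 83
Var(X) = 83 − (4)² = 67 ≈ 67.000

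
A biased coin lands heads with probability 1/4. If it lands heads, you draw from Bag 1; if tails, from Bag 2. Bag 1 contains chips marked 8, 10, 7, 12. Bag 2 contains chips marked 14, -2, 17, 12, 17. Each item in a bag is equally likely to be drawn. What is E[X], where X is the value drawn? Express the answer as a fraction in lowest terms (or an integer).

E[X | Bag 1] = (8 + 10 + 7 + 12)/4 = 37/4
E[X | Bag 2] = (14 − 2 + 17 + 12 + 17)/5 = 58/5
E[X] = (1/4)·37/4 + (3/4)·58/5 = 881/80

881/80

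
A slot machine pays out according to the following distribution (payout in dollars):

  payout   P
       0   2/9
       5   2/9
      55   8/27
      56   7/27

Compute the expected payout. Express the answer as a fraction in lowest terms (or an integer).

E[X] = (2/9)·0 + (2/9)·5 + (8/27)·55 + (7/27)·56
     = 862/27

862/27 dollars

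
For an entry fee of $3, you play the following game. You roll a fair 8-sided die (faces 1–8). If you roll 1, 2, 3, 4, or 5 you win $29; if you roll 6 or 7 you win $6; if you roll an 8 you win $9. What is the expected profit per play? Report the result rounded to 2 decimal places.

E[payout] = (1/4)·6 + (1/8)·9 + (5/8)·29 = 83/4
Expected profit = 83/4 − 3 = 71/4 ≈ $17.75

$17.75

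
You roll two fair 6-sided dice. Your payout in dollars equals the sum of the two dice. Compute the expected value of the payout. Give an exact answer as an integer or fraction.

$7

Distribution of the sum of the two dice: 2 w.p. 1/36, 3 w.p. 1/18, 4 w.p. 1/12, 5 w.p. 1/9, 6 w.p. 5/36, 7 w.p. 1/6, …
E[payout] = (1/36)·2 + (1/18)·3 + (1/12)·4 + (1/9)·5 + (5/36)·6 + (1/6)·7 + (5/36)·8 + (1/9)·9 + (1/12)·10 + (1/18)·11 + (1/36)·12 = 7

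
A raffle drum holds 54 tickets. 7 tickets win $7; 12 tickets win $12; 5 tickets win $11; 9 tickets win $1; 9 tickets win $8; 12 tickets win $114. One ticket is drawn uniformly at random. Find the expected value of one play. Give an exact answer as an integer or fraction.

E[payout] = (7/54)·7 + (12/54)·12 + (5/54)·11 + (9/54)·1 + (9/54)·8 + (12/54)·114 = 1697/54

1697/54 dollars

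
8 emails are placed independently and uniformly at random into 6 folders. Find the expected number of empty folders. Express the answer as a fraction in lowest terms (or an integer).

Let Xⱼ=1 if folder j is empty. P(Xⱼ=1) = ((6-1)/6)^8 = 390625/1679616.
By linearity, E[#empty] = 6·390625/1679616 = 390625/279936.

390625/279936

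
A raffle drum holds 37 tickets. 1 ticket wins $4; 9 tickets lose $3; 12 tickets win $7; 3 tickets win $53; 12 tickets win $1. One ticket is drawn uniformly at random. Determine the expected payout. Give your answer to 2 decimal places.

$6.27

E[payout] = (1/37)·4 + (9/37)·(-3) + (12/37)·7 + (3/37)·53 + (12/37)·1 = 232/37
≈ $6.27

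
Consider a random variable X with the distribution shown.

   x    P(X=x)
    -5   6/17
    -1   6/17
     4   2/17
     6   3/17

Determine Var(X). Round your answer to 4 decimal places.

17.0657

E[X] = (6/17)·(-5) + (6/17)·(-1) + (2/17)·4 + (3/17)·6 = -10/17
E[X²] = (6/17)·25 + (6/17)·1 + (2/17)·16 + (3/17)·36 = 296/17
Var(X) = 296/17 − (-10/17)² = 4932/289 ≈ 17.0657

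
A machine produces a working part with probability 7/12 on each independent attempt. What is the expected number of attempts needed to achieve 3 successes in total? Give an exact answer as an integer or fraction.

36/7

By linearity (sum of 3 independent geometric waits), E[trials] = 3/p = 3/(7/12) = 36/7.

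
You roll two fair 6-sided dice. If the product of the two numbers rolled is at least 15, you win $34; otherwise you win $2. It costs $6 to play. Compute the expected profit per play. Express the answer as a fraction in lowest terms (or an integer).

68/9 dollars

E[payout] = (23/36)·2 + (13/36)·34 = 122/9
Expected profit = 122/9 − 6 = 68/9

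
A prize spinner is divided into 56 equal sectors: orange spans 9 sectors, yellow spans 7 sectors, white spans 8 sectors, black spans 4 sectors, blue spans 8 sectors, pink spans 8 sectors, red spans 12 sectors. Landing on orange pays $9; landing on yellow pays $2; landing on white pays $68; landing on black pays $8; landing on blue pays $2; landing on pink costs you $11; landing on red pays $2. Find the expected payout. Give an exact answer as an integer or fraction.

89/8 dollars

E[payout] = (9/56)·9 + (7/56)·2 + (8/56)·68 + (4/56)·8 + (8/56)·2 + (8/56)·(-11) + (12/56)·2 = 89/8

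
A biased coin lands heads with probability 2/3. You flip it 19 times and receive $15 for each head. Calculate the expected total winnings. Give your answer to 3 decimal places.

E[#heads] = 19·2/3 = 38/3 (linearity over flips).
E[winnings] = 15·38/3 = 190.
≈ 190.000

$190.000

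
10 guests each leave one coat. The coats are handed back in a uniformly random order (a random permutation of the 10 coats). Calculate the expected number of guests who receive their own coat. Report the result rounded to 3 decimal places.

Let Xᵢ = 1 if person i gets their own coat. For each i, P(Xᵢ=1) = 1/10.
By linearity of expectation, E[X₁+…+X_10] = 10·(1/10) = 1.
≈ 1.000

1.000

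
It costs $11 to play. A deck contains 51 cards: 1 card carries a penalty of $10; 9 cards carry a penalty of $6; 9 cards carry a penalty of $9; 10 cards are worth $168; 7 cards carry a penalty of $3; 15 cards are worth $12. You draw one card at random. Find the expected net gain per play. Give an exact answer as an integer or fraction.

1133/51 dollars

E[payout] = (1/51)·(-10) + (9/51)·(-6) + (9/51)·(-9) + (10/51)·168 + (7/51)·(-3) + (15/51)·12 = 1694/51
Expected profit = 1694/51 − 11 = 1133/51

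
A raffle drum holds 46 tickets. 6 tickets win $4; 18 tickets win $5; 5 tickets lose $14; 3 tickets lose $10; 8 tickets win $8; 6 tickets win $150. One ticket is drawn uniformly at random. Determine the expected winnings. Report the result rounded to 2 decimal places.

$21.26

E[payout] = (6/46)·4 + (18/46)·5 + (5/46)·(-14) + (3/46)·(-10) + (8/46)·8 + (6/46)·150 = 489/23
≈ $21.26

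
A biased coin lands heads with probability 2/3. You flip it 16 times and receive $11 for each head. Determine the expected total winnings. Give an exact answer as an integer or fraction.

E[#heads] = 16·2/3 = 32/3 (linearity over flips).
E[winnings] = 11·32/3 = 352/3.

352/3 dollars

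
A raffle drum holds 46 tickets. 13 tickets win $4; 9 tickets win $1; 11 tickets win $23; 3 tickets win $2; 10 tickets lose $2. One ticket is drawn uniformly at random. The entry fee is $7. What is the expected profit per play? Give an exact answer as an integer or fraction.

E[payout] = (13/46)·4 + (9/46)·1 + (11/46)·23 + (3/46)·2 + (10/46)·(-2) = 150/23
Expected profit = 150/23 − 7 = -11/23

-11/23 dollars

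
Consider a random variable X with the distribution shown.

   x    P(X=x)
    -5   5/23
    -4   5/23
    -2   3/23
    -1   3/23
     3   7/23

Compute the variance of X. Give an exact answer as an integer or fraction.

E[X] = (5/23)·(-5) + (5/23)·(-4) + (3/23)·(-2) + (3/23)·(-1) + (7/23)·3 = -33/23
E[X²] = (5/23)·25 + (5/23)·16 + (3/23)·4 + (3/23)·1 + (7/23)·9 = 283/23
Var(X) = 283/23 − (-33/23)² = 5420/529

5420/529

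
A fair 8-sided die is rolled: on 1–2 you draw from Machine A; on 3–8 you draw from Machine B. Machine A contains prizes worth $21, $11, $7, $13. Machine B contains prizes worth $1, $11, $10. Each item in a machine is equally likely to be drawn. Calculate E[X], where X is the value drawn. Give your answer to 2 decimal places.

$8.75

E[X | Machine A] = (21 + 11 + 7 + 13)/4 = 13
E[X | Machine B] = (1 + 11 + 10)/3 = 22/3
E[X] = (1/4)·13 + (3/4)·22/3 = 35/4 ≈ 8.75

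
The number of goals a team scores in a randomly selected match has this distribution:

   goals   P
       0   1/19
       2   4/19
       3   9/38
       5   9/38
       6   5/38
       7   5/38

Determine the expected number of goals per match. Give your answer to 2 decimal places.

4.03

E[X] = (1/19)·0 + (4/19)·2 + (9/38)·3 + (9/38)·5 + (5/38)·6 + (5/38)·7
     = 153/38 ≈ 4.03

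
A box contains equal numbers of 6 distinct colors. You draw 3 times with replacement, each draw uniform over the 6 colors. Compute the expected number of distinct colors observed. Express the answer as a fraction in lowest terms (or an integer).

Let Xⱼ=1 if type j appears at least once. P(Xⱼ=1) = 1 − ((6−1)/6)^3 = 91/216.
E[#distinct] = 6·91/216 = 91/36.

91/36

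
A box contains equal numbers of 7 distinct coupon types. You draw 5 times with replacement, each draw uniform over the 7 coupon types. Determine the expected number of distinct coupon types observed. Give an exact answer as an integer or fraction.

9031/2401

Let Xⱼ=1 if type j appears at least once. P(Xⱼ=1) = 1 − ((7−1)/7)^5 = 9031/16807.
E[#distinct] = 7·9031/16807 = 9031/2401.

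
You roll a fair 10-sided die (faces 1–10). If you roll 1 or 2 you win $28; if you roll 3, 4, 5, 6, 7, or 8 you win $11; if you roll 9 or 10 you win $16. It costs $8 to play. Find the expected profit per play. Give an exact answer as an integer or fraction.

37/5 dollars

E[payout] = (3/5)·11 + (1/5)·16 + (1/5)·28 = 77/5
Expected profit = 77/5 − 8 = 37/5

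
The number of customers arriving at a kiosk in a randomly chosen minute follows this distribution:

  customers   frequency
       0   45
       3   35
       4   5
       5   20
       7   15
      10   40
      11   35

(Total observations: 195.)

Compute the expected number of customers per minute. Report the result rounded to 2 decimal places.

Total = 195, so P(customers=0) = 45/195, etc.
E[X] = (3/13)·0 + (7/39)·3 + (1/39)·4 + (4/39)·5 + (1/13)·7 + (8/39)·10 + (7/39)·11
     = 223/39 ≈ 5.72

5.72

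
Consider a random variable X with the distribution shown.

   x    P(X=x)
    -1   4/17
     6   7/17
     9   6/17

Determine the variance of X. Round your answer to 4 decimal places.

E[X] = (4/17)·(-1) + (7/17)·6 + (6/17)·9 = 92/17
E[X²] = (4/17)·1 + (7/17)·36 + (6/17)·81 = 742/17
Var(X) = 742/17 − (92/17)² = 4150/289 ≈ 14.3599

14.3599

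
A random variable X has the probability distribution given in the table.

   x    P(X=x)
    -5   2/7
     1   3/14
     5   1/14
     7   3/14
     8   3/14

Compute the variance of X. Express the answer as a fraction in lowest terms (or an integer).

E[X] = (2/7)·(-5) + (3/14)·1 + (1/14)·5 + (3/14)·7 + (3/14)·8 = 33/14
E[X²] = (2/7)·25 + (3/14)·1 + (1/14)·25 + (3/14)·49 + (3/14)·64 = 467/14
Var(X) = 467/14 − (33/14)² = 5449/196

5449/196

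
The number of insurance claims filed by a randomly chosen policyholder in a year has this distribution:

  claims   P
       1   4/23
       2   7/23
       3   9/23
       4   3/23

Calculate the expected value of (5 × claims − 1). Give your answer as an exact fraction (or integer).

262/23

E[5x-1] = (4/23)·4 + (7/23)·9 + (9/23)·14 + (3/23)·19
     = 262/23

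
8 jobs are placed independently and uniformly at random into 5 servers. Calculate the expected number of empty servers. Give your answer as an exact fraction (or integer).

Let Xⱼ=1 if server j is empty. P(Xⱼ=1) = ((5-1)/5)^8 = 65536/390625.
By linearity, E[#empty] = 5·65536/390625 = 65536/78125.

65536/78125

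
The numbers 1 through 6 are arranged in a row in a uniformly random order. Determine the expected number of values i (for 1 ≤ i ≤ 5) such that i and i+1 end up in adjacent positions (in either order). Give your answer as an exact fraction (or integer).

For each i ∈ {1,…,5}, let Xᵢ = 1 if i and i+1 are adjacent. P(Xᵢ=1) = 2·(6−1)!/6! = 2/6.
By linearity, E[ΣXᵢ] = (5)·(2/6) = 5/3.

5/3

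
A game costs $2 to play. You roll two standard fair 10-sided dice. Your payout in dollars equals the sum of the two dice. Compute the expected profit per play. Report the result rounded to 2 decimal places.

Distribution of the sum of the two dice: 2 w.p. 1/100, 3 w.p. 1/50, 4 w.p. 3/100, 5 w.p. 1/25, 6 w.p. 1/20, 7 w.p. 3/50, …
E[payout] = (1/100)·2 + (1/50)·3 + (3/100)·4 + (1/25)·5 + (1/20)·6 + (3/50)·7 + (7/100)·8 + (2/25)·9 + (9/100)·10 + (1/10)·11 + (9/100)·12 + (2/25)·13 + (7/100)·14 + (3/50)·15 + (1/20)·16 + (1/25)·17 + (3/100)·18 + (1/50)·19 + (1/100)·20 = 11
Expected profit = 11 − 2 = 9 ≈ $9.00

$9.00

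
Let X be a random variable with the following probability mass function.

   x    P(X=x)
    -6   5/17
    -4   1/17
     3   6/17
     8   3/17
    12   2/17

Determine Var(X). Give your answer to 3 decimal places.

E[X] = (5/17)·(-6) + (1/17)·(-4) + (6/17)·3 + (3/17)·8 + (2/17)·12 = 32/17
E[X²] = (5/17)·36 + (1/17)·16 + (6/17)·9 + (3/17)·64 + (2/17)·144 = 730/17
Var(X) = 730/17 − (32/17)² = 11386/289 ≈ 39.398

39.398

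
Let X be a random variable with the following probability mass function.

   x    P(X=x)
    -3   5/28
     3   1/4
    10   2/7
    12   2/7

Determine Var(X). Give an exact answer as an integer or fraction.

877/28

E[X] = (5/28)·(-3) + (1/4)·3 + (2/7)·10 + (2/7)·12 = 13/2
E[X²] = (5/28)·9 + (1/4)·9 + (2/7)·100 + (2/7)·144 = 515/7
Var(X) = 515/7 − (13/2)² = 877/28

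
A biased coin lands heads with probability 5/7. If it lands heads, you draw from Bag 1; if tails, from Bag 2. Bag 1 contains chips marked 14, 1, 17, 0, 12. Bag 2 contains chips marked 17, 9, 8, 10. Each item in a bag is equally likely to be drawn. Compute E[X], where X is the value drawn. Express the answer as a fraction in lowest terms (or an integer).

66/7

E[X | Bag 1] = (14 + 1 + 17 + 0 + 12)/5 = 44/5
E[X | Bag 2] = (17 + 9 + 8 + 10)/4 = 11
E[X] = (5/7)·44/5 + (2/7)·11 = 66/7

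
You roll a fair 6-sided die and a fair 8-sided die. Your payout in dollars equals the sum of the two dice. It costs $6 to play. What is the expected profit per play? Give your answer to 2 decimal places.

Distribution of the sum of the two dice: 2 w.p. 1/48, 3 w.p. 1/24, 4 w.p. 1/16, 5 w.p. 1/12, 6 w.p. 5/48, 7 w.p. 1/8, …
E[payout] = (1/48)·2 + (1/24)·3 + (1/16)·4 + (1/12)·5 + (5/48)·6 + (1/8)·7 + (1/8)·8 + (1/8)·9 + (5/48)·10 + (1/12)·11 + (1/16)·12 + (1/24)·13 + (1/48)·14 = 8
Expected profit = 8 − 6 = 2 ≈ $2.00

$2.00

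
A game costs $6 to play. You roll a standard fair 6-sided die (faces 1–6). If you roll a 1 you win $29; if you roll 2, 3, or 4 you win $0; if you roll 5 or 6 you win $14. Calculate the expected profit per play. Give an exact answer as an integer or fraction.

7/2 dollars

E[payout] = (1/2)·0 + (1/3)·14 + (1/6)·29 = 19/2
Expected profit = 19/2 − 6 = 7/2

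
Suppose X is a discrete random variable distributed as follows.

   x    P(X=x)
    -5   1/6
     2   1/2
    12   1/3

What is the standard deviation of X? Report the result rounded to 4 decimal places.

6.0668

E[X] = 25/6, E[X²] = 325/6
Var(X) = E[X²] − (E[X])² = 325/6 − 625/36 = 1325/36
SD(X) = √(1325/36) ≈ 6.0668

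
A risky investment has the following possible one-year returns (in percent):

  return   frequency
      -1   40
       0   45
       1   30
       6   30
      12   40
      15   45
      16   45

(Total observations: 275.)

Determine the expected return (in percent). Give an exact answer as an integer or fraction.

Total = 275, so P(return=-1) = 40/275, etc.
E[X] = (8/55)·(-1) + (9/55)·0 + (6/55)·1 + (6/55)·6 + (8/55)·12 + (9/55)·15 + (9/55)·16
     = 409/55

409/55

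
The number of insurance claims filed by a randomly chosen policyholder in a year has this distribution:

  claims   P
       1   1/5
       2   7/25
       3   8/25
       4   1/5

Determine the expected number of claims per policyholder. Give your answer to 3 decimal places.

E[X] = (1/5)·1 + (7/25)·2 + (8/25)·3 + (1/5)·4
     = 63/25 ≈ 2.520

2.520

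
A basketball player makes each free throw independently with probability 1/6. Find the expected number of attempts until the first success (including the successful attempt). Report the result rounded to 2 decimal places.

6.00

For a geometric distribution, E[trials] = 1/p = 1/(1/6) = 6.
≈ 6.00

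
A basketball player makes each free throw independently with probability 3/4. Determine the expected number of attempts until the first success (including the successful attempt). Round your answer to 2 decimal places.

1.33

For a geometric distribution, E[trials] = 1/p = 1/(3/4) = 4/3.
≈ 1.33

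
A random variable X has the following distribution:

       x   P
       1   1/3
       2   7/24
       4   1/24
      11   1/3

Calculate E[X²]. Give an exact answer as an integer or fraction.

E[X²] = (1/3)·1 + (7/24)·4 + (1/24)·16 + (1/3)·121
     = 85/2

85/2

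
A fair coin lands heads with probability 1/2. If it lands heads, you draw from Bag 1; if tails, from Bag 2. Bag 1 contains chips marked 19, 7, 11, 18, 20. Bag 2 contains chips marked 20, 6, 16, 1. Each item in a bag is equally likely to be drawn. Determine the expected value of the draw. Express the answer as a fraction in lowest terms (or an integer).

E[X | Bag 1] = (19 + 7 + 11 + 18 + 20)/5 = 15
E[X | Bag 2] = (20 + 6 + 16 + 1)/4 = 43/4
E[X] = (1/2)·15 + (1/2)·43/4 = 103/8

103/8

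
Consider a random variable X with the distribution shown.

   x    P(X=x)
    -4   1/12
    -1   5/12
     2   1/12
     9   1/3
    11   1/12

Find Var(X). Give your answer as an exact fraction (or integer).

E[X] = (1/12)·(-4) + (5/12)·(-1) + (1/12)·2 + (1/3)·9 + (1/12)·11 = 10/3
E[X²] = (1/12)·16 + (5/12)·1 + (1/12)·4 + (1/3)·81 + (1/12)·121 = 235/6
Var(X) = 235/6 − (10/3)² = 505/18

505/18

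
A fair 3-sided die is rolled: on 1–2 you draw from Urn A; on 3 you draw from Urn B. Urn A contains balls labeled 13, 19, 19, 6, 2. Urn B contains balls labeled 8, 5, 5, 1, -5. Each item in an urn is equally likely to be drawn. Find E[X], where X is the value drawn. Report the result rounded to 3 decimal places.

8.800

E[X | Urn A] = (13 + 19 + 19 + 6 + 2)/5 = 59/5
E[X | Urn B] = (8 + 5 + 5 + 1 − 5)/5 = 14/5
E[X] = (2/3)·59/5 + (1/3)·14/5 = 44/5 ≈ 8.800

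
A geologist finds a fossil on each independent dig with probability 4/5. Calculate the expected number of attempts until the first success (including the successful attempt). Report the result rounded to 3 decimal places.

1.250

For a geometric distribution, E[trials] = 1/p = 1/(4/5) = 5/4.
≈ 1.250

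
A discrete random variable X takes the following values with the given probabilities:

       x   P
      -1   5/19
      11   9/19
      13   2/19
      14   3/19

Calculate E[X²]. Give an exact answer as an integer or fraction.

2020/19

E[X²] = (5/19)·1 + (9/19)·121 + (2/19)·169 + (3/19)·196
     = 2020/19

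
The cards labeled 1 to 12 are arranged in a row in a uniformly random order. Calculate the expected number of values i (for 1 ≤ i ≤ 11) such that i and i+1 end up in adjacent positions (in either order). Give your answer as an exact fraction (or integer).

11/6

For each i ∈ {1,…,11}, let Xᵢ = 1 if i and i+1 are adjacent. P(Xᵢ=1) = 2·(12−1)!/12! = 2/12.
By linearity, E[ΣXᵢ] = (11)·(2/12) = 11/6.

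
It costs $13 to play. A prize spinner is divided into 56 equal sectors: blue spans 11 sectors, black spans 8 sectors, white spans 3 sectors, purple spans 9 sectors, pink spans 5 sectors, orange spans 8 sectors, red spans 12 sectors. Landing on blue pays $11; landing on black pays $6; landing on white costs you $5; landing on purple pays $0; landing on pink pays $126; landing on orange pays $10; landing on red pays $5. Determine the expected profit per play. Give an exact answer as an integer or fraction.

7/2 dollars

E[payout] = (11/56)·11 + (8/56)·6 + (3/56)·(-5) + (9/56)·0 + (5/56)·126 + (8/56)·10 + (12/56)·5 = 33/2
Expected profit = 33/2 − 13 = 7/2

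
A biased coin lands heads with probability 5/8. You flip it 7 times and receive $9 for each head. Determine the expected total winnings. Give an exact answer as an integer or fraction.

E[#heads] = 7·5/8 = 35/8 (linearity over flips).
E[winnings] = 9·35/8 = 315/8.

315/8 dollars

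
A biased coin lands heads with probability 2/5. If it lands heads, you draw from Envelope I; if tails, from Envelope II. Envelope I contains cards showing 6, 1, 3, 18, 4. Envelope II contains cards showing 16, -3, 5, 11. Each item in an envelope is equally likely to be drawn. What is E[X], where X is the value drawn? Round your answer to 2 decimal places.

E[X | Envelope I] = (6 + 1 + 3 + 18 + 4)/5 = 32/5
E[X | Envelope II] = (16 − 3 + 5 + 11)/4 = 29/4
E[X] = (2/5)·32/5 + (3/5)·29/4 = 691/100 ≈ 6.91

6.91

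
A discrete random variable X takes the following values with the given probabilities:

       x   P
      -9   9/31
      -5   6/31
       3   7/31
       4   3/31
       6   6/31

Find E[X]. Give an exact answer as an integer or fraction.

E[X] = (9/31)·(-9) + (6/31)·(-5) + (7/31)·3 + (3/31)·4 + (6/31)·6
     = -42/31

-42/31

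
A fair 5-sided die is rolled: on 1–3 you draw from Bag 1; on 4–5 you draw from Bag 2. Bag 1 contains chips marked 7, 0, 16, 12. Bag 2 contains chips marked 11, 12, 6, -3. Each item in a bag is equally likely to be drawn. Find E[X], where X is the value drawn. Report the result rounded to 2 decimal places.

7.85

E[X | Bag 1] = (7 + 0 + 16 + 12)/4 = 35/4
E[X | Bag 2] = (11 + 12 + 6 − 3)/4 = 13/2
E[X] = (3/5)·35/4 + (2/5)·13/2 = 157/20 ≈ 7.85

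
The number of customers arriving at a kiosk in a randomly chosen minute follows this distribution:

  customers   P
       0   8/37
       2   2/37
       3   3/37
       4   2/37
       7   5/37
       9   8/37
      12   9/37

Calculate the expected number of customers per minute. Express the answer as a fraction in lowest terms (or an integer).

236/37

E[X] = (8/37)·0 + (2/37)·2 + (3/37)·3 + (2/37)·4 + (5/37)·7 + (8/37)·9 + (9/37)·12
     = 236/37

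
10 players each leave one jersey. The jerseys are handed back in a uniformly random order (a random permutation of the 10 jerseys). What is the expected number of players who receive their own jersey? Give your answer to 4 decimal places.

Let Xᵢ = 1 if person i gets their own jersey. For each i, P(Xᵢ=1) = 1/10.
By linearity of expectation, E[X₁+…+X_10] = 10·(1/10) = 1.
≈ 1.0000

1.0000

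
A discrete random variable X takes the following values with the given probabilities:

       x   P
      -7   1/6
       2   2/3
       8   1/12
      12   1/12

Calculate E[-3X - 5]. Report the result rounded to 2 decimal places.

-10.50

E[-3x-5] = (1/6)·16 + (2/3)·(-11) + (1/12)·(-29) + (1/12)·(-41)
     = -21/2 ≈ -10.50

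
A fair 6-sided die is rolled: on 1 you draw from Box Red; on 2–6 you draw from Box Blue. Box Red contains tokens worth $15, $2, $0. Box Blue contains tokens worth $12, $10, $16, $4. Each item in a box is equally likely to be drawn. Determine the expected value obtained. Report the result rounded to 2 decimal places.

E[X | Box Red] = (15 + 2 + 0)/3 = 17/3
E[X | Box Blue] = (12 + 10 + 16 + 4)/4 = 21/2
E[X] = (1/6)·17/3 + (5/6)·21/2 = 349/36 ≈ 9.69

$9.69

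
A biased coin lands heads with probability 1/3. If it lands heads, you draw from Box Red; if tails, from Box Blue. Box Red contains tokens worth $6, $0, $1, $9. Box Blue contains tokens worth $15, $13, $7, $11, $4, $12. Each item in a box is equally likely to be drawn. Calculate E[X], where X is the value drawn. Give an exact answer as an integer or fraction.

74/9 dollars

E[X | Box Red] = (6 + 0 + 1 + 9)/4 = 4
E[X | Box Blue] = (15 + 13 + 7 + 11 + 4 + 12)/6 = 31/3
E[X] = (1/3)·4 + (2/3)·31/3 = 74/9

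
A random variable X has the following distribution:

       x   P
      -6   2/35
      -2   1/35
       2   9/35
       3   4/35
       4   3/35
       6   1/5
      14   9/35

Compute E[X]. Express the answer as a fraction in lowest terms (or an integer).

E[X] = (2/35)·(-6) + (1/35)·(-2) + (9/35)·2 + (4/35)·3 + (3/35)·4 + (1/5)·6 + (9/35)·14
     = 28/5

28/5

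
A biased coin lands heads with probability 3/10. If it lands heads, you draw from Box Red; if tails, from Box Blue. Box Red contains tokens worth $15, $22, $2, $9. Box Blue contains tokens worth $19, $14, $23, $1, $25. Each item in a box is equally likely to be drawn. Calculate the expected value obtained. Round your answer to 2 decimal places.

E[X | Box Red] = (15 + 22 + 2 + 9)/4 = 12
E[X | Box Blue] = (19 + 14 + 23 + 1 + 25)/5 = 82/5
E[X] = (3/10)·12 + (7/10)·82/5 = 377/25 ≈ 15.08

$15.08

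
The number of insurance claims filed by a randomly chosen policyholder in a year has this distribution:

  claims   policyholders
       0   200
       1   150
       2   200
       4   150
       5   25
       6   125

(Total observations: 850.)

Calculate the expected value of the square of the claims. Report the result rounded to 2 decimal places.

9.97

Total = 850, so P(claims=0) = 200/850, etc.
E[X²] = (4/17)·0 + (3/17)·1 + (4/17)·4 + (3/17)·16 + (1/34)·25 + (5/34)·36
     = 339/34 ≈ 9.97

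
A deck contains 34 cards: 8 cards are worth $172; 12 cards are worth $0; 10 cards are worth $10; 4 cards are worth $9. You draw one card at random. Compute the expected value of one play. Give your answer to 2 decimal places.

$44.47

E[payout] = (8/34)·172 + (12/34)·0 + (10/34)·10 + (4/34)·9 = 756/17
≈ $44.47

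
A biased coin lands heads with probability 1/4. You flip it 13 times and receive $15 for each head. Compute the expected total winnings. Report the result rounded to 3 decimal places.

E[#heads] = 13·1/4 = 13/4 (linearity over flips).
E[winnings] = 15·13/4 = 195/4.
≈ 48.750

$48.750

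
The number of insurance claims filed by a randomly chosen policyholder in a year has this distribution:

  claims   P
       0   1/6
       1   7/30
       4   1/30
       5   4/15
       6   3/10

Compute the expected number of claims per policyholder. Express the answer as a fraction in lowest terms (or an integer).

E[X] = (1/6)·0 + (7/30)·1 + (1/30)·4 + (4/15)·5 + (3/10)·6
     = 7/2

7/2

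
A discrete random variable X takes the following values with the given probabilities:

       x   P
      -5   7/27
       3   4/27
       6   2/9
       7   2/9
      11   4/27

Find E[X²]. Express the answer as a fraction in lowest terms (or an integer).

1205/27

E[X²] = (7/27)·25 + (4/27)·9 + (2/9)·36 + (2/9)·49 + (4/27)·121
     = 1205/27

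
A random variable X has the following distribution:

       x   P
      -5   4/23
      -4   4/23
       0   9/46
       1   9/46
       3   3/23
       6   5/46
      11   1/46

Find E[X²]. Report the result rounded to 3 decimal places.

E[X²] = (4/23)·25 + (4/23)·16 + (9/46)·0 + (9/46)·1 + (3/23)·9 + (5/46)·36 + (1/46)·121
     = 346/23 ≈ 15.043

15.043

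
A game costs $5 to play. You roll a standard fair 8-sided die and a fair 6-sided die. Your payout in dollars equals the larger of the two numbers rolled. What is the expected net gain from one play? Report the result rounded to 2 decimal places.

$0.23

Distribution of the larger of the two numbers rolled: 1 w.p. 1/48, 2 w.p. 1/16, 3 w.p. 5/48, 4 w.p. 7/48, 5 w.p. 3/16, 6 w.p. 11/48, …
E[payout] = (1/48)·1 + (1/16)·2 + (5/48)·3 + (7/48)·4 + (3/16)·5 + (11/48)·6 + (1/8)·7 + (1/8)·8 = 251/48
Expected profit = 251/48 − 5 = 11/48 ≈ $0.23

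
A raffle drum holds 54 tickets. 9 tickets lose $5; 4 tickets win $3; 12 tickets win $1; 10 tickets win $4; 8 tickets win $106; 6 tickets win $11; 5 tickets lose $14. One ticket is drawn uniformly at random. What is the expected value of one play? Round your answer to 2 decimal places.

$15.98

E[payout] = (9/54)·(-5) + (4/54)·3 + (12/54)·1 + (10/54)·4 + (8/54)·106 + (6/54)·11 + (5/54)·(-14) = 863/54
≈ $15.98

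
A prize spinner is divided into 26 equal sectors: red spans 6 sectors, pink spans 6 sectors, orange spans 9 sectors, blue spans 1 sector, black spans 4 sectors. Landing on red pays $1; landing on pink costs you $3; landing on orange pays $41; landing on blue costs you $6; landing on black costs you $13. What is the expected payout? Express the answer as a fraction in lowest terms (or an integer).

23/2 dollars

E[payout] = (6/26)·1 + (6/26)·(-3) + (9/26)·41 + (1/26)·(-6) + (4/26)·(-13) = 23/2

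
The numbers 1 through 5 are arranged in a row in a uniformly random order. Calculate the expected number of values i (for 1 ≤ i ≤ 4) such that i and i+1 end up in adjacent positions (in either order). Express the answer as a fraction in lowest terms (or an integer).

8/5

For each i ∈ {1,…,4}, let Xᵢ = 1 if i and i+1 are adjacent. P(Xᵢ=1) = 2·(5−1)!/5! = 2/5.
By linearity, E[ΣXᵢ] = (4)·(2/5) = 8/5.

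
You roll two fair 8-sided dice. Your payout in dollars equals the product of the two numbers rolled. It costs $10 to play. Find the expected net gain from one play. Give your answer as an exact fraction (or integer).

Distribution of the product of the two numbers rolled: 1 w.p. 1/64, 2 w.p. 1/32, 3 w.p. 1/32, 4 w.p. 3/64, 5 w.p. 1/32, 6 w.p. 1/16, …
E[payout] = (1/64)·1 + (1/32)·2 + (1/32)·3 + (3/64)·4 + (1/32)·5 + (1/16)·6 + (1/32)·7 + (1/16)·8 + (1/64)·9 + (1/32)·10 + (1/16)·12 + (1/32)·14 + (1/32)·15 + (3/64)·16 + (1/32)·18 + (1/32)·20 + (1/32)·21 + (1/16)·24 + (1/64)·25 + (1/32)·28 + (1/32)·30 + (1/32)·32 + (1/32)·35 + (1/64)·36 + (1/32)·40 + (1/32)·42 + (1/32)·48 + (1/64)·49 + (1/32)·56 + (1/64)·64 = 81/4
Expected profit = 81/4 − 10 = 41/4

41/4 dollars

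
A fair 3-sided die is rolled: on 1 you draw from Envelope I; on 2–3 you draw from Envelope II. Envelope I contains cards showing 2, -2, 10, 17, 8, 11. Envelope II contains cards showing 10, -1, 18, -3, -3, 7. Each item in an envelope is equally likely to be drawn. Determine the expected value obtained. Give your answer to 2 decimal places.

E[X | Envelope I] = (2 − 2 + 10 + 17 + 8 + 11)/6 = 23/3
E[X | Envelope II] = (10 − 1 + 18 − 3 − 3 + 7)/6 = 14/3
E[X] = (1/3)·23/3 + (2/3)·14/3 = 17/3 ≈ 5.67

5.67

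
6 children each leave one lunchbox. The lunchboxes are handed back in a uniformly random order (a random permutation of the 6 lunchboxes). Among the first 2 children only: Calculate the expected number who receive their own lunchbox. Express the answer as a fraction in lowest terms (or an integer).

Let Xᵢ = 1 if person i gets their own lunchbox. For each i, P(Xᵢ=1) = 1/6.
By linearity of expectation, E[X₁+…+X_2] = 2·(1/6) = 1/3.

1/3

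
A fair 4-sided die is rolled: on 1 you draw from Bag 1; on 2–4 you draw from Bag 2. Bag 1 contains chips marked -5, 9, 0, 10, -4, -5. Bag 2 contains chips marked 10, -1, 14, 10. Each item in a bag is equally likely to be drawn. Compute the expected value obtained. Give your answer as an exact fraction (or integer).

E[X | Bag 1] = (-5 + 9 + 0 + 10 − 4 − 5)/6 = 5/6
E[X | Bag 2] = (10 − 1 + 14 + 10)/4 = 33/4
E[X] = (1/4)·5/6 + (3/4)·33/4 = 307/48

307/48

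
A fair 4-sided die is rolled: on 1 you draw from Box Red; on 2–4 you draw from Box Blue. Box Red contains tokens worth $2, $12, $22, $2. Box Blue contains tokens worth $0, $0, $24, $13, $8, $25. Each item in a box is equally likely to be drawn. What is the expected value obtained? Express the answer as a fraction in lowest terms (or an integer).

89/8 dollars

E[X | Box Red] = (2 + 12 + 22 + 2)/4 = 19/2
E[X | Box Blue] = (0 + 0 + 24 + 13 + 8 + 25)/6 = 35/3
E[X] = (1/4)·19/2 + (3/4)·35/3 = 89/8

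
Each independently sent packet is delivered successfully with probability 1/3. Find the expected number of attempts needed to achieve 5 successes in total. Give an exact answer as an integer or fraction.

15

By linearity (sum of 5 independent geometric waits), E[trials] = 5/p = 5/(1/3) = 15.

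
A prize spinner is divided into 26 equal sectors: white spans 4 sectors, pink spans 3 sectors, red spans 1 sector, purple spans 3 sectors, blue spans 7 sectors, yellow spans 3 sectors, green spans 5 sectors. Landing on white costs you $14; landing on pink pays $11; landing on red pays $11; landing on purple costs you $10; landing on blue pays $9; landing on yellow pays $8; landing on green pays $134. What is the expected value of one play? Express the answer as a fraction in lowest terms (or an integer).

55/2 dollars

E[payout] = (4/26)·(-14) + (3/26)·11 + (1/26)·11 + (3/26)·(-10) + (7/26)·9 + (3/26)·8 + (5/26)·134 = 55/2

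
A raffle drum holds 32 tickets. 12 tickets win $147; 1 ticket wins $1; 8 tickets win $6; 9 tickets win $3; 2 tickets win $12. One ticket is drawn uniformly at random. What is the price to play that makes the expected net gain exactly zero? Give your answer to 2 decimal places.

E[payout] = (12/32)·147 + (1/32)·1 + (8/32)·6 + (9/32)·3 + (2/32)·12 = 233/4
Fair fee = E[payout] = 233/4 ≈ $58.25

$58.25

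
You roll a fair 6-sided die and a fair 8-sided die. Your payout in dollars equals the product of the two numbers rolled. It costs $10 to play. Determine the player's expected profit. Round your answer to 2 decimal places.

Distribution of the product of the two numbers rolled: 1 w.p. 1/48, 2 w.p. 1/24, 3 w.p. 1/24, 4 w.p. 1/16, 5 w.p. 1/24, 6 w.p. 1/12, …
E[payout] = (1/48)·1 + (1/24)·2 + (1/24)·3 + (1/16)·4 + (1/24)·5 + (1/12)·6 + (1/48)·7 + (1/16)·8 + (1/48)·9 + (1/24)·10 + (1/12)·12 + (1/48)·14 + (1/24)·15 + (1/24)·16 + (1/24)·18 + (1/24)·20 + (1/48)·21 + (1/16)·24 + (1/48)·25 + (1/48)·28 + (1/24)·30 + (1/48)·32 + (1/48)·35 + (1/48)·36 + (1/48)·40 + (1/48)·42 + (1/48)·48 = 63/4
Expected profit = 63/4 − 10 = 23/4 ≈ $5.75

$5.75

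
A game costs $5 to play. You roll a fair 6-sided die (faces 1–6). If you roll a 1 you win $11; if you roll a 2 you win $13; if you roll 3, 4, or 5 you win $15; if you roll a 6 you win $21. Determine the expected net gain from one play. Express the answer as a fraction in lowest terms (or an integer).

E[payout] = (1/6)·11 + (1/6)·13 + (1/2)·15 + (1/6)·21 = 15
Expected profit = 15 − 5 = 10

$10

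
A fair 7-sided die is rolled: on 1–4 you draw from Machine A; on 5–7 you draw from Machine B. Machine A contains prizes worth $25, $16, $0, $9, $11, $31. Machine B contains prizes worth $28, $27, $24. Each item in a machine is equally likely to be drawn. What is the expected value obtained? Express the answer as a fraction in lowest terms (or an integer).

421/21 dollars

E[X | Machine A] = (25 + 16 + 0 + 9 + 11 + 31)/6 = 46/3
E[X | Machine B] = (28 + 27 + 24)/3 = 79/3
E[X] = (4/7)·46/3 + (3/7)·79/3 = 421/21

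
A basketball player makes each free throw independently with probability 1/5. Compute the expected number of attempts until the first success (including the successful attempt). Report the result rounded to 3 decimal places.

For a geometric distribution, E[trials] = 1/p = 1/(1/5) = 5.
≈ 5.000

5.000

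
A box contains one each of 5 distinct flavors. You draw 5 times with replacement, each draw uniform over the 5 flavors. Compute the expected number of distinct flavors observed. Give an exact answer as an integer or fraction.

Let Xⱼ=1 if type j appears at least once. P(Xⱼ=1) = 1 − ((5−1)/5)^5 = 2101/3125.
E[#distinct] = 5·2101/3125 = 2101/625.

2101/625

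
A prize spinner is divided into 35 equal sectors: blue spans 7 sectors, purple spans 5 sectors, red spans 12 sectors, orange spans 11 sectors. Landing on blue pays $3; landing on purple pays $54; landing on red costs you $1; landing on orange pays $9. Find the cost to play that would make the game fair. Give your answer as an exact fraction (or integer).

E[payout] = (7/35)·3 + (5/35)·54 + (12/35)·(-1) + (11/35)·9 = 54/5
Fair fee = E[payout] = 54/5

54/5 dollars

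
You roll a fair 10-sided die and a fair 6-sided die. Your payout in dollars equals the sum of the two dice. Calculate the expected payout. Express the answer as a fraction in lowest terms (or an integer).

Distribution of the sum of the two dice: 2 w.p. 1/60, 3 w.p. 1/30, 4 w.p. 1/20, 5 w.p. 1/15, 6 w.p. 1/12, 7 w.p. 1/10, …
E[payout] = (1/60)·2 + (1/30)·3 + (1/20)·4 + (1/15)·5 + (1/12)·6 + (1/10)·7 + (1/10)·8 + (1/10)·9 + (1/10)·10 + (1/10)·11 + (1/12)·12 + (1/15)·13 + (1/20)·14 + (1/30)·15 + (1/60)·16 = 9

$9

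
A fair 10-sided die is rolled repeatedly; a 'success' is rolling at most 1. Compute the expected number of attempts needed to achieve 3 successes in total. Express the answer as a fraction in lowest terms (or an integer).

30

By linearity (sum of 3 independent geometric waits), E[trials] = 3/p = 3/(1/10) = 30.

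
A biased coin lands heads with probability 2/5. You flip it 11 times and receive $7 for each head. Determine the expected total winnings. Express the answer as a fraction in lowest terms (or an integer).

154/5 dollars

E[#heads] = 11·2/5 = 22/5 (linearity over flips).
E[winnings] = 7·22/5 = 154/5.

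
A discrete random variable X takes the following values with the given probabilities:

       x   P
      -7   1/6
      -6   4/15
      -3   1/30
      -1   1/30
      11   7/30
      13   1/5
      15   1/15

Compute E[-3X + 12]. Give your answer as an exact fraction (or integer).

11/5

E[-3x+12] = (1/6)·33 + (4/15)·30 + (1/30)·21 + (1/30)·15 + (7/30)·(-21) + (1/5)·(-27) + (1/15)·(-33)
     = 11/5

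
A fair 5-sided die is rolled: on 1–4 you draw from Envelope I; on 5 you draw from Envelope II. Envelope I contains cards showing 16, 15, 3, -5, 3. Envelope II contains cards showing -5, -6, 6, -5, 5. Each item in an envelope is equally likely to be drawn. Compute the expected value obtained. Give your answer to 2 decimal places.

E[X | Envelope I] = (16 + 15 + 3 − 5 + 3)/5 = 32/5
E[X | Envelope II] = (-5 − 6 + 6 − 5 + 5)/5 = -1
E[X] = (4/5)·32/5 + (1/5)·(-1) = 123/25 ≈ 4.92

4.92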